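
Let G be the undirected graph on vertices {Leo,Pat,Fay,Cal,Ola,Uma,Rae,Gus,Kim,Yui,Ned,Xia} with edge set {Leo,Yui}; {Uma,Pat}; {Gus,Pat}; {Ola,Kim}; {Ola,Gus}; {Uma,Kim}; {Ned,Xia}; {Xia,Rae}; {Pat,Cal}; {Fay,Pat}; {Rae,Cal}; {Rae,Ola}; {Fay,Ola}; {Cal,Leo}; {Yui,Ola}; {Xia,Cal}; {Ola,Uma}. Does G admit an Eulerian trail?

Degrees: Leo:2, Pat:4, Fay:2, Cal:4, Ola:6, Uma:3, Rae:3, Gus:2, Kim:2, Yui:2, Ned:1, Xia:3
Odd-degree vertices: Uma, Rae, Ned, Xia (4 total).
With 4 odd-degree vertices (more than two), no single trail can use every edge.

No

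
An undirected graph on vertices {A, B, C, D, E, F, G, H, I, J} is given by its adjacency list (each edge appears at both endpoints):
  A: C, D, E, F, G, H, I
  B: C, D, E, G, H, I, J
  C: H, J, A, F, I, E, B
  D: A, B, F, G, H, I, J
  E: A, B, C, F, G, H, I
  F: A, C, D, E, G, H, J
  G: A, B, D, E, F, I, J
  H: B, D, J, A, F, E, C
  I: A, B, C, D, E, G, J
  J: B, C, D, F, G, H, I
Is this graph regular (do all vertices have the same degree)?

Yes

Degrees: A:7, B:7, C:7, D:7, E:7, F:7, G:7, H:7, I:7, J:7
Every vertex has degree 7, so the graph is 7-regular.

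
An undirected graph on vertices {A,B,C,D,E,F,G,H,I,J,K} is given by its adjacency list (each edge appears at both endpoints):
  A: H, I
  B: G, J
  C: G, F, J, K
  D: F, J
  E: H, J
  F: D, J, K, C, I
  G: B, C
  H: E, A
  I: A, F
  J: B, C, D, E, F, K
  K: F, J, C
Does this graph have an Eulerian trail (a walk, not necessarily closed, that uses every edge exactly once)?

Degrees: A:2, B:2, C:4, D:2, E:2, F:5, G:2, H:2, I:2, J:6, K:3
Odd-degree vertices: F, K (2 total).
With 2 odd-degree vertices and all edges in one connected piece, an Eulerian trail exists (from F to K).

Yes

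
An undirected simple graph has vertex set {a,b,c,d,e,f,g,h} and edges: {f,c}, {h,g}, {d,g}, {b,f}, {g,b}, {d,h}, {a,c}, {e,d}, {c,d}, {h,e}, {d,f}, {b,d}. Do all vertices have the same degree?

No

Degrees: a:1, b:3, c:3, d:6, e:2, f:3, g:3, h:3
Degrees are not all equal (e.g. deg(a)=1 but deg(d)=6); not regular.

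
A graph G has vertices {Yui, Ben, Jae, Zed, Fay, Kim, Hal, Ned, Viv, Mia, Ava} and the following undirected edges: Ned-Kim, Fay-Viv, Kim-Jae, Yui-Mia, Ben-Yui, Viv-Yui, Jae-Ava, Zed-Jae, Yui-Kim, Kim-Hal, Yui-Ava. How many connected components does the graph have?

1

Component: {Yui, Ben, Jae, Zed, Fay, Kim, Hal, Ned, Viv, Mia, Ava}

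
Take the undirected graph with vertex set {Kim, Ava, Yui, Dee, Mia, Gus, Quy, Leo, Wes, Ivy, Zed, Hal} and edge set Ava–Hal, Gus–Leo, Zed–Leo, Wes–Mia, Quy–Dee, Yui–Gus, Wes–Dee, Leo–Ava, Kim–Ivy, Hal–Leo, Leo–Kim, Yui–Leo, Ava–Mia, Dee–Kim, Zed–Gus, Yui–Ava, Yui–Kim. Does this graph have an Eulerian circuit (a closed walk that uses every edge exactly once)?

No

Degrees: Kim:4, Ava:4, Yui:4, Dee:3, Mia:2, Gus:3, Quy:1, Leo:6, Wes:2, Ivy:1, Zed:2, Hal:2
Dee, Gus, Quy, Ivy have odd degree; an Eulerian circuit needs every degree to be even, so none exists.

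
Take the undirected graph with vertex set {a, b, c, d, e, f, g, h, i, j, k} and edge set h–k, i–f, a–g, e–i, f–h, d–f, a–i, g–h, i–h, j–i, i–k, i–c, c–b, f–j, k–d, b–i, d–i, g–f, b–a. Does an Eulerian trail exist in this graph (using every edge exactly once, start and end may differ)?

No

Degrees: a:3, b:3, c:2, d:3, e:1, f:5, g:3, h:4, i:9, j:2, k:3
Odd-degree vertices: a, b, d, e, f, g, i, k (8 total).
An Eulerian trail requires 0 or 2 odd-degree vertices; here there are 8.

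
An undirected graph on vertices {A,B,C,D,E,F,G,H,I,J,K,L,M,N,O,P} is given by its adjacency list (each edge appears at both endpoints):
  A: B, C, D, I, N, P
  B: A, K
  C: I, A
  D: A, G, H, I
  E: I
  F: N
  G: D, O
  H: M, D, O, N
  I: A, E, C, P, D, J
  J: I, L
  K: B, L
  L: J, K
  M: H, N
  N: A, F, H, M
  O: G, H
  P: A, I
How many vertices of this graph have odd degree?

Degrees: A:6, B:2, C:2, D:4, E:1, F:1, G:2, H:4, I:6, J:2, K:2, L:2, M:2, N:4, O:2, P:2
Odd-degree vertices: E, F.

2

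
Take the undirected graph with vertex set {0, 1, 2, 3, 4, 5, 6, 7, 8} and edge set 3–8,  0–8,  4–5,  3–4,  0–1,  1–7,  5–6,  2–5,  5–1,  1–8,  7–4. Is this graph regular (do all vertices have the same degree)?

Degrees: 0:2, 1:4, 2:1, 3:2, 4:3, 5:4, 6:1, 7:2, 8:3
Degrees are not all equal (e.g. deg(2)=1 but deg(1)=4); not regular.

No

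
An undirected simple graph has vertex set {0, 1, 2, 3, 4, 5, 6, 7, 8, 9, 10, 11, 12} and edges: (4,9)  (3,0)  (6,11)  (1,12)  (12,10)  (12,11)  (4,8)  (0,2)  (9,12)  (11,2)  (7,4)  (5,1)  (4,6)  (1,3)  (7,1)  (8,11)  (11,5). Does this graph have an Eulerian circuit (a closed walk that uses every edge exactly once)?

No

Degrees: 0:2, 1:4, 2:2, 3:2, 4:4, 5:2, 6:2, 7:2, 8:2, 9:2, 10:1, 11:5, 12:4
Vertices with odd degree: 10, 11. An Eulerian circuit requires all degrees even.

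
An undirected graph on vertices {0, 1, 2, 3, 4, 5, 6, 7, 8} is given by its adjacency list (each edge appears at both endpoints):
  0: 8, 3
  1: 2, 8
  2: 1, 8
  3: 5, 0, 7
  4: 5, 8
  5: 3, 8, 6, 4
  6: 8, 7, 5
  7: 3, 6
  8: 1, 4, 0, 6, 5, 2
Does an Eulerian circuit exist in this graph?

Degrees: 0:2, 1:2, 2:2, 3:3, 4:2, 5:4, 6:3, 7:2, 8:6
3, 6 have odd degree; an Eulerian circuit needs every degree to be even, so none exists.

No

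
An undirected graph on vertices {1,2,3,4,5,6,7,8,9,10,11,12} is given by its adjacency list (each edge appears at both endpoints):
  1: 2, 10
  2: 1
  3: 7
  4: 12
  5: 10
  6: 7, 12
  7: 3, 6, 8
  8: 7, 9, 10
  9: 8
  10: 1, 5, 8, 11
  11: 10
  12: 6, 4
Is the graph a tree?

|V| = 12, |E| = 11.
It is connected with exactly 11 edges, hence acyclic — it is a tree.

Yes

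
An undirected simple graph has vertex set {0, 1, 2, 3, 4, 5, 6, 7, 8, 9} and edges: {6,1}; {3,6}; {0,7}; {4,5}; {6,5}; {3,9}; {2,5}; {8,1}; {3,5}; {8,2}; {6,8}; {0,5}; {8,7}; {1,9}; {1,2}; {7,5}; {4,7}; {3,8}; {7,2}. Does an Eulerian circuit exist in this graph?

Degrees: 0:2, 1:4, 2:4, 3:4, 4:2, 5:6, 6:4, 7:5, 8:5, 9:2
Vertices with odd degree: 7, 8. An Eulerian circuit requires all degrees even.

No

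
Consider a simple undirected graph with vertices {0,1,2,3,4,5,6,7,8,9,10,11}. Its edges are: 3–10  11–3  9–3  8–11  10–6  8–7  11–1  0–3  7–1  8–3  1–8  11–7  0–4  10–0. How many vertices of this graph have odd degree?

8

Degrees: 0:3, 1:3, 2:0, 3:5, 4:1, 5:0, 6:1, 7:3, 8:4, 9:1, 10:3, 11:4
Odd-degree vertices: 0, 1, 3, 4, 6, 7, 9, 10.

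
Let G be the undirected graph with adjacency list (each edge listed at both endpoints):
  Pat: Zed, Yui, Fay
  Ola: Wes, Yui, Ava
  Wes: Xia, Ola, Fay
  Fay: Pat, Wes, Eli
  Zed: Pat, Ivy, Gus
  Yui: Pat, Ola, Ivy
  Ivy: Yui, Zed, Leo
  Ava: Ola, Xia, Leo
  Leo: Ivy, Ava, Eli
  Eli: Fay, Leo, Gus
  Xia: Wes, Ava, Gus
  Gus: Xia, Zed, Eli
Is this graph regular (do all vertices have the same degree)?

Degrees: Pat:3, Ola:3, Wes:3, Fay:3, Zed:3, Yui:3, Ivy:3, Ava:3, Leo:3, Eli:3, Xia:3, Gus:3
Every vertex has degree 3, so the graph is 3-regular.

Yes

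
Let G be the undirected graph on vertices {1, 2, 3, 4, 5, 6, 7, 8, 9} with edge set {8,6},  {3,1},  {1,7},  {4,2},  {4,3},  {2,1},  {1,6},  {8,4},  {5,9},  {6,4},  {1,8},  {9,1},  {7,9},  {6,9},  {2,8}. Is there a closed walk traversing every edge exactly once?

No

Degrees: 1:6, 2:3, 3:2, 4:4, 5:1, 6:4, 7:2, 8:4, 9:4
Vertices with odd degree: 2, 5. An Eulerian circuit requires all degrees even.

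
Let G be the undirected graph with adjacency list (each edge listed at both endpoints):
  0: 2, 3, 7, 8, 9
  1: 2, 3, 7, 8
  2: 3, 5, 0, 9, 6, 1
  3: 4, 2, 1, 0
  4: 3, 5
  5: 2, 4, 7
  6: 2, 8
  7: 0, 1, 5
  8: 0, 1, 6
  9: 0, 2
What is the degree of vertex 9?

Neighbors of 9: 0, 2.

2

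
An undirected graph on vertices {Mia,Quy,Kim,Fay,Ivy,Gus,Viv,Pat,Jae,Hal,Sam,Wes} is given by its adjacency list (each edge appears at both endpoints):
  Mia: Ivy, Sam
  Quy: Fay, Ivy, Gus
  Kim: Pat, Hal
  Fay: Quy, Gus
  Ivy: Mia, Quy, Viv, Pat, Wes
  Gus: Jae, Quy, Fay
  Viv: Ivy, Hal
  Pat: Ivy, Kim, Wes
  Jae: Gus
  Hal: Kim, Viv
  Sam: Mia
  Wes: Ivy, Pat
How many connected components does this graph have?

1

Component: {Mia, Quy, Kim, Fay, Ivy, Gus, Viv, Pat, Jae, Hal, Sam, Wes}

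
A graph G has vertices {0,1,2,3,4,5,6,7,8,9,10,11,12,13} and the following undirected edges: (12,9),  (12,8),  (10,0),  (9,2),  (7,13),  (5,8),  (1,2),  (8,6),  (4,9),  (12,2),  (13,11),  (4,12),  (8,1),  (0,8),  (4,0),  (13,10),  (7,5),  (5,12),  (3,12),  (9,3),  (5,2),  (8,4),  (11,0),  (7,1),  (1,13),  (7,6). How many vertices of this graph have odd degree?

Degrees: 0:4, 1:4, 2:4, 3:2, 4:4, 5:4, 6:2, 7:4, 8:6, 9:4, 10:2, 11:2, 12:6, 13:4
Odd-degree vertices: none.

0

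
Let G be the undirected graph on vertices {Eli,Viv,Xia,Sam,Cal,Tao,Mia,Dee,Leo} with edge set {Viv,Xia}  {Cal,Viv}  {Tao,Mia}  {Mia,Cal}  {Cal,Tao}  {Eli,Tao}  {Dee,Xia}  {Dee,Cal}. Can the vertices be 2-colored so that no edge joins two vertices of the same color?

Mia-Tao-Cal-Mia is an odd cycle (length 3), and a bipartite graph can contain only even cycles.

No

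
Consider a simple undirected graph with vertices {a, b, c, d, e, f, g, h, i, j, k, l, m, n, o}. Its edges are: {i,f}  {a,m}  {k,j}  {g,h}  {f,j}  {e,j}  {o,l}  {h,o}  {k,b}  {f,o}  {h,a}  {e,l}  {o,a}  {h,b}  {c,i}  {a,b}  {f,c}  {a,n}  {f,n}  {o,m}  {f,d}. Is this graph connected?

Yes

Starting from a and exploring outward reaches every vertex (a, h, m, n, b, o, g, f, k, l, j, d, i, c, e); the graph is connected.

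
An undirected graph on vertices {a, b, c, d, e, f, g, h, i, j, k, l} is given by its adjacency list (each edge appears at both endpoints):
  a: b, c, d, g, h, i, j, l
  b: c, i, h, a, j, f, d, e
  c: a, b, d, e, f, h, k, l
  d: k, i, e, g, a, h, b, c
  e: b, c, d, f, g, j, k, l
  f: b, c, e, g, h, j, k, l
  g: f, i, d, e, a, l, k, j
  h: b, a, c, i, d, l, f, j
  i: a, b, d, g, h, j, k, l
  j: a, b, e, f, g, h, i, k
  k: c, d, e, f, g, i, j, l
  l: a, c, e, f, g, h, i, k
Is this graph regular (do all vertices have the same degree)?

Degrees: a:8, b:8, c:8, d:8, e:8, f:8, g:8, h:8, i:8, j:8, k:8, l:8
Every vertex has degree 8, so the graph is 8-regular.

Yes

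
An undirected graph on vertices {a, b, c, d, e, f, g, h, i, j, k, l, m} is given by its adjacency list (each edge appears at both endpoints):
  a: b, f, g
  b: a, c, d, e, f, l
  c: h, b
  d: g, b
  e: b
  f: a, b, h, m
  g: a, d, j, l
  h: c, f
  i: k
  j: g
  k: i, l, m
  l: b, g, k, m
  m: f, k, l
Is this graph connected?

A breadth-first search from a visits a, b, f, g, e, c, l, d, h, m, j, k, i — all 13 vertices — so the graph is connected.

Yes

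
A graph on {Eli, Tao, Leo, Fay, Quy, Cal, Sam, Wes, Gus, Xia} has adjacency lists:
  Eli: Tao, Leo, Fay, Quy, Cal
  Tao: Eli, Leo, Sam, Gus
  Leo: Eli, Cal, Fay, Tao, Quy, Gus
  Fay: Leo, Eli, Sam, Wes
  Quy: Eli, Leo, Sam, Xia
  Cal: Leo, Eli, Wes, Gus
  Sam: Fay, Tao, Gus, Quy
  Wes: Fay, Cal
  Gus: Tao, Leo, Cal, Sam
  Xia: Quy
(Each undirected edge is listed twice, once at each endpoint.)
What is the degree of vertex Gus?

4

Neighbors of Gus: Tao, Leo, Cal, Sam.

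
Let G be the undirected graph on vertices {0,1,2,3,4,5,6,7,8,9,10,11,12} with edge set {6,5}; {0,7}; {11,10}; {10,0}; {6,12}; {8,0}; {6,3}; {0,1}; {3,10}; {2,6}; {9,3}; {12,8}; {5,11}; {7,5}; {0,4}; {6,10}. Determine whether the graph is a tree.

No

The graph has 13 vertices and 16 edges.
A tree on 13 vertices has exactly 12 edges; this graph has 16, so it contains a cycle and is not a tree.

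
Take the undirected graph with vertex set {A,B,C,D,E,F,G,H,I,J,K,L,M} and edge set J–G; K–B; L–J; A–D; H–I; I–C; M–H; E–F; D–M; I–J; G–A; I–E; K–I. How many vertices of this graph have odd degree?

Degrees: A:2, B:1, C:1, D:2, E:2, F:1, G:2, H:2, I:5, J:3, K:2, L:1, M:2
Odd-degree vertices: B, C, F, I, J, L.

6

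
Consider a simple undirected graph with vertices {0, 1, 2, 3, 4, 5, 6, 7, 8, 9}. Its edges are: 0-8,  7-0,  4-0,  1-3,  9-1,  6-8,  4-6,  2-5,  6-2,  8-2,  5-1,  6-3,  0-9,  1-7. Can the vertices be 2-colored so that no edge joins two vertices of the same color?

No

The cycle 8-6-2-8 has length 3, which is odd, so the graph is not bipartite.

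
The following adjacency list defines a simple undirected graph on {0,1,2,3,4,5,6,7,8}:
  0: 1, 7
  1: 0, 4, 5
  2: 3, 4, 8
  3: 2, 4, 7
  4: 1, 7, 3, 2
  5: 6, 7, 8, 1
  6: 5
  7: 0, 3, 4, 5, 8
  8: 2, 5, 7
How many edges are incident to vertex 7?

Neighbors of 7: 0, 3, 4, 5, 8.

5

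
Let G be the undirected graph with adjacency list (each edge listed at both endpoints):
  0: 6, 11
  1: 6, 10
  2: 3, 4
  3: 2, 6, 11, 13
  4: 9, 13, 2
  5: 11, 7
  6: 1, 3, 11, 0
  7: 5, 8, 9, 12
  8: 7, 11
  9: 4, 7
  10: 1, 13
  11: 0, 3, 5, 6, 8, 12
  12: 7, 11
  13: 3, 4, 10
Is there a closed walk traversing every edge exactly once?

No

Degrees: 0:2, 1:2, 2:2, 3:4, 4:3, 5:2, 6:4, 7:4, 8:2, 9:2, 10:2, 11:6, 12:2, 13:3
4, 13 have odd degree; an Eulerian circuit needs every degree to be even, so none exists.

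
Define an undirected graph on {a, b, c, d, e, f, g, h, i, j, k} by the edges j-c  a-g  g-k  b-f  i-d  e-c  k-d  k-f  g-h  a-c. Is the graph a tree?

Yes

|V| = 11, |E| = 10.
It is connected with exactly 10 edges, hence acyclic — it is a tree.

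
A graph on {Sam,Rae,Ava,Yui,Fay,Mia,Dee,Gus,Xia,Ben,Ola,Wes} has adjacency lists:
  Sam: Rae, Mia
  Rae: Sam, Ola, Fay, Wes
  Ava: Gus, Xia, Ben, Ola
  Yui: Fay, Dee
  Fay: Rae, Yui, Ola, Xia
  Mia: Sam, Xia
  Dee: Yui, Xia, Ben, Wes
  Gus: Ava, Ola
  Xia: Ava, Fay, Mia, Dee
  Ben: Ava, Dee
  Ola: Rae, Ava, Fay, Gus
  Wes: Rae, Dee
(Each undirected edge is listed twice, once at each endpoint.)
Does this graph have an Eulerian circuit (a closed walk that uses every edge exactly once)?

Yes

Degrees: Sam:2, Rae:4, Ava:4, Yui:2, Fay:4, Mia:2, Dee:4, Gus:2, Xia:4, Ben:2, Ola:4, Wes:2
All degrees are even and the non-isolated vertices are connected — an Eulerian circuit exists.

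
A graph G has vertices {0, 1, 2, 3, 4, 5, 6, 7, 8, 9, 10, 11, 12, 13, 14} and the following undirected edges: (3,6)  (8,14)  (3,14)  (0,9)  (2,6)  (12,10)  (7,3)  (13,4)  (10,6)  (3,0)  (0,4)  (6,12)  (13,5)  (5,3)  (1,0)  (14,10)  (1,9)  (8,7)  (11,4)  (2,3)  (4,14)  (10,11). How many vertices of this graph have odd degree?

0

Degrees: 0:4, 1:2, 2:2, 3:6, 4:4, 5:2, 6:4, 7:2, 8:2, 9:2, 10:4, 11:2, 12:2, 13:2, 14:4
Odd-degree vertices: none.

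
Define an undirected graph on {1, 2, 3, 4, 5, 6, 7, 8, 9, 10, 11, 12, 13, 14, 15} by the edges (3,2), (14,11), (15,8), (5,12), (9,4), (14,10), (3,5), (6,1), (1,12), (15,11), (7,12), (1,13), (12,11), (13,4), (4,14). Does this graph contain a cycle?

|V| = 15, |E| = 15, number of components = 1.
One cycle is 1-12-11-14-4-13-1.

Yes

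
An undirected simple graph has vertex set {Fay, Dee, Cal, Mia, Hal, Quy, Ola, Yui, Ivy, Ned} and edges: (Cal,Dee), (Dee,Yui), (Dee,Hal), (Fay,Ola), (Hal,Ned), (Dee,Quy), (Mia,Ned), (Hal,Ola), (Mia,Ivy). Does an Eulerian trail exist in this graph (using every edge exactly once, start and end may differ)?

Degrees: Fay:1, Dee:4, Cal:1, Mia:2, Hal:3, Quy:1, Ola:2, Yui:1, Ivy:1, Ned:2
Odd-degree vertices: Fay, Cal, Hal, Quy, Yui, Ivy (6 total).
With 6 odd-degree vertices (more than two), no single trail can use every edge.

No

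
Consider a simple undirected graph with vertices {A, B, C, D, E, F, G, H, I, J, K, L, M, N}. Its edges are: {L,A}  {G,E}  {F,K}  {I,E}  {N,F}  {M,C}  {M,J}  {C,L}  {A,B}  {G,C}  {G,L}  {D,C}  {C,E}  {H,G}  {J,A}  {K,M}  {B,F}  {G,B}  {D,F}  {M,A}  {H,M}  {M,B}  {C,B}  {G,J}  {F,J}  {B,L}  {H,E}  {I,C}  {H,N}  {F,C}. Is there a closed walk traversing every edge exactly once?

Degrees: A:4, B:6, C:8, D:2, E:4, F:6, G:6, H:4, I:2, J:4, K:2, L:4, M:6, N:2
All degrees are even and the non-isolated vertices are connected — an Eulerian circuit exists.

Yes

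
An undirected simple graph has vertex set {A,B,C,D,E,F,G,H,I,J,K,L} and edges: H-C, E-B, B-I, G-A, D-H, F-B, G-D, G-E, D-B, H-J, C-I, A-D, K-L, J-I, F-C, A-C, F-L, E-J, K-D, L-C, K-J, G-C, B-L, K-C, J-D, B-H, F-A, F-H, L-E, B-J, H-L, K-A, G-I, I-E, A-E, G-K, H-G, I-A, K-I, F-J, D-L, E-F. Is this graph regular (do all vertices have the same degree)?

Degrees: A:7, B:7, C:7, D:7, E:7, F:7, G:7, H:7, I:7, J:7, K:7, L:7
All degrees equal 7; the graph is regular.

Yes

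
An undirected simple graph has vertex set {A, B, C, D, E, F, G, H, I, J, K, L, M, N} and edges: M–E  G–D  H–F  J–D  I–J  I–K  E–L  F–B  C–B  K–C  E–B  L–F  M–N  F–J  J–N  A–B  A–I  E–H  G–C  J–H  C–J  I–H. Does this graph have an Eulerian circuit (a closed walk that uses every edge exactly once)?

Yes

Degrees: A:2, B:4, C:4, D:2, E:4, F:4, G:2, H:4, I:4, J:6, K:2, L:2, M:2, N:2
Every vertex has even degree and the edges form a single connected piece, so an Eulerian circuit exists.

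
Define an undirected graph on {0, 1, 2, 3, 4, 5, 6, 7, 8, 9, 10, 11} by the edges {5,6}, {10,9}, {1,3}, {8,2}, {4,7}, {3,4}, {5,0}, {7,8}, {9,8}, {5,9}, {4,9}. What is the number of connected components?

2

Component: {11}
Component: {0, 1, 2, 3, 4, 5, 6, 7, 8, 9, 10}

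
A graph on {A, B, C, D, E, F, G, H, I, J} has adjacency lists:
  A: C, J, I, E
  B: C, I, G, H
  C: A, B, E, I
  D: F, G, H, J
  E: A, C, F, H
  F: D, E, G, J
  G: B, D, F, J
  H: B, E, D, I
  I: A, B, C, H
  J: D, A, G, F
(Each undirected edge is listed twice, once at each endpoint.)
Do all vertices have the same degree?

Degrees: A:4, B:4, C:4, D:4, E:4, F:4, G:4, H:4, I:4, J:4
Every vertex has degree 4, so the graph is 4-regular.

Yes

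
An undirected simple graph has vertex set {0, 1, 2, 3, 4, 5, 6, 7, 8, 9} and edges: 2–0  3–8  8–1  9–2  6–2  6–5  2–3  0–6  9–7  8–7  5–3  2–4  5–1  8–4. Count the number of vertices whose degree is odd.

4

Degrees: 0:2, 1:2, 2:5, 3:3, 4:2, 5:3, 6:3, 7:2, 8:4, 9:2
Odd-degree vertices: 2, 3, 5, 6.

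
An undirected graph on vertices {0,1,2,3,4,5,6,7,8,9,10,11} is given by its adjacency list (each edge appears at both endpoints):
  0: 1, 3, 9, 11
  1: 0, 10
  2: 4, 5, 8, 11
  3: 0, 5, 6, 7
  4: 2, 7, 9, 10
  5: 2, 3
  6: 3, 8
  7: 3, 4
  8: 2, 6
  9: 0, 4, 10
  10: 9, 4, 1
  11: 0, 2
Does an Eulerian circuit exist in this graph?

Degrees: 0:4, 1:2, 2:4, 3:4, 4:4, 5:2, 6:2, 7:2, 8:2, 9:3, 10:3, 11:2
Vertices with odd degree: 9, 10. An Eulerian circuit requires all degrees even.

No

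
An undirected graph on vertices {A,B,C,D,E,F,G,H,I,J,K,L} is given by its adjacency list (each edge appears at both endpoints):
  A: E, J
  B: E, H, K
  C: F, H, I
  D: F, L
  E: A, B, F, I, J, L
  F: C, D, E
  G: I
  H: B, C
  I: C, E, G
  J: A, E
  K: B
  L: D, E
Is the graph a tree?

|V| = 12, |E| = 15.
Connected but with 15 > 11 edges, so it has a cycle and is not a tree.

No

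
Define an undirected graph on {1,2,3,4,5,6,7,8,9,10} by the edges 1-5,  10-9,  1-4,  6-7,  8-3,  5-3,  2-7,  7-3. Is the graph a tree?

|V| = 10, |E| = 8.
It is not connected, so it is not a tree.

No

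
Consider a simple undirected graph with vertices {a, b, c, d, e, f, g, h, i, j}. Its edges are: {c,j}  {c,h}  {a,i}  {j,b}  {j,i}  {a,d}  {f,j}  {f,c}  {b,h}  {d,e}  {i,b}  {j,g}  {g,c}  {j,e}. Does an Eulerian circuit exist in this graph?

Degrees: a:2, b:3, c:4, d:2, e:2, f:2, g:2, h:2, i:3, j:6
b, i have odd degree; an Eulerian circuit needs every degree to be even, so none exists.

No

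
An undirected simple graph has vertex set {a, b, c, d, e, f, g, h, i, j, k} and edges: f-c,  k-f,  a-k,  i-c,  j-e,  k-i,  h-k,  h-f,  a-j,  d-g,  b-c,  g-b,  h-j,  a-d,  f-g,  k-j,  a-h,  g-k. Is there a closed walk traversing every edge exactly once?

No

Degrees: a:4, b:2, c:3, d:2, e:1, f:4, g:4, h:4, i:2, j:4, k:6
Vertices with odd degree: c, e. An Eulerian circuit requires all degrees even.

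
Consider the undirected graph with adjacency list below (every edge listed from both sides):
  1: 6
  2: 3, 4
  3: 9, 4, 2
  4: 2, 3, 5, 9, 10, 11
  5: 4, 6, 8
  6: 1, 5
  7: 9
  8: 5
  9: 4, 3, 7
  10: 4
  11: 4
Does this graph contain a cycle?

Yes

The graph has 11 vertices, 12 edges, and 1 connected component.
Since 12 > 11 - 1, a cycle must exist; for instance 4-3-9-4.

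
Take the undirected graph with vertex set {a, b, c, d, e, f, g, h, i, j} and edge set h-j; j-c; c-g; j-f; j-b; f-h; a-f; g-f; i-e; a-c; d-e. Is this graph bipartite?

No

The cycle h-f-j-h has length 3, which is odd, so the graph is not bipartite.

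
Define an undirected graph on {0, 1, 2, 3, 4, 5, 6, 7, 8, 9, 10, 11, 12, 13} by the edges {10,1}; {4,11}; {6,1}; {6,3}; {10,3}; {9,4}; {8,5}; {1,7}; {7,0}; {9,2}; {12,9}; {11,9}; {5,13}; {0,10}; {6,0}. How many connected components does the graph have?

3

Component: {5, 8, 13}
Component: {2, 4, 9, 11, 12}
Component: {0, 1, 3, 6, 7, 10}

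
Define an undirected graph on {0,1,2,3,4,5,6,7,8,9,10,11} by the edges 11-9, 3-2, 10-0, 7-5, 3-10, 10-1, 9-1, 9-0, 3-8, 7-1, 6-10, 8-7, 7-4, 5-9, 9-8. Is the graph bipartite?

The cycle 1-10-3-8-9-1 has length 5, which is odd, so the graph is not bipartite.

No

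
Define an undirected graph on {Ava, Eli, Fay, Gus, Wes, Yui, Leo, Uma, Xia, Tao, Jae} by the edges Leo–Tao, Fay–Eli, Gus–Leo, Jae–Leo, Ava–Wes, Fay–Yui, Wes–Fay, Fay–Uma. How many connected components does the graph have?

3

Component: {Xia}
Component: {Gus, Leo, Tao, Jae}
Component: {Ava, Eli, Fay, Wes, Yui, Uma}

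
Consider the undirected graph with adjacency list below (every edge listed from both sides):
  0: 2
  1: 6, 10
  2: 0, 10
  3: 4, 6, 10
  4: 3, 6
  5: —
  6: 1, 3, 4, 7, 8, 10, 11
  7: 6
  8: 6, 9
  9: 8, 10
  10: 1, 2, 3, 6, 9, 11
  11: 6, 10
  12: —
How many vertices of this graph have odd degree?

4

Degrees: 0:1, 1:2, 2:2, 3:3, 4:2, 5:0, 6:7, 7:1, 8:2, 9:2, 10:6, 11:2, 12:0
Odd-degree vertices: 0, 3, 6, 7.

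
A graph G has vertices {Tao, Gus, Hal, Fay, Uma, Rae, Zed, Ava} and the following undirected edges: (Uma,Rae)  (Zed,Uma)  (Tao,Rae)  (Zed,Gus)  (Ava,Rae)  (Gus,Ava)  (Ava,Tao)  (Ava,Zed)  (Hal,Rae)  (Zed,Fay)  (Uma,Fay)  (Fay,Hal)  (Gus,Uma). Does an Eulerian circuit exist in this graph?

No

Degrees: Tao:2, Gus:3, Hal:2, Fay:3, Uma:4, Rae:4, Zed:4, Ava:4
Gus, Fay have odd degree; an Eulerian circuit needs every degree to be even, so none exists.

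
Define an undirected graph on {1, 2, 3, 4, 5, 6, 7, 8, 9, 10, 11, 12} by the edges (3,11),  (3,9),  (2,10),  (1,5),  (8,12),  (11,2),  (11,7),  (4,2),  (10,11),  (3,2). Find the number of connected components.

Component: {6}
Component: {1, 5}
Component: {8, 12}
Component: {2, 3, 4, 7, 9, 10, 11}

4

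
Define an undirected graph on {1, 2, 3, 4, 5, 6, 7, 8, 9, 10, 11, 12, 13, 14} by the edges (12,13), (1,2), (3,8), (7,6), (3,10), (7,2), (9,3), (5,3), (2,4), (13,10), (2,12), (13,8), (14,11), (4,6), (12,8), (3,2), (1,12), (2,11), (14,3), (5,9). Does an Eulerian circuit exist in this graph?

No

Degrees: 1:2, 2:6, 3:6, 4:2, 5:2, 6:2, 7:2, 8:3, 9:2, 10:2, 11:2, 12:4, 13:3, 14:2
Vertices with odd degree: 8, 13. An Eulerian circuit requires all degrees even.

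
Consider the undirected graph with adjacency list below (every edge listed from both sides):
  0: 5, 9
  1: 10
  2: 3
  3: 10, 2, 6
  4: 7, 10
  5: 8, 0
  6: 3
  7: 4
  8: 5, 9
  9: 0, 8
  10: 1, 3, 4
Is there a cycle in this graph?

Yes

|V| = 11, |E| = 10, number of components = 2.
One cycle is 0-9-8-5-0.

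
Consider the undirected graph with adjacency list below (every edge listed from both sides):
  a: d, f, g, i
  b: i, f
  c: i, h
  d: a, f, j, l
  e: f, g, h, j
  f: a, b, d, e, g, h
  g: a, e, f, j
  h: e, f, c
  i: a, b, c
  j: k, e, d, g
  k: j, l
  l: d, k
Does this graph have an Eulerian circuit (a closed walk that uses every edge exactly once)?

Degrees: a:4, b:2, c:2, d:4, e:4, f:6, g:4, h:3, i:3, j:4, k:2, l:2
Vertices with odd degree: h, i. An Eulerian circuit requires all degrees even.

No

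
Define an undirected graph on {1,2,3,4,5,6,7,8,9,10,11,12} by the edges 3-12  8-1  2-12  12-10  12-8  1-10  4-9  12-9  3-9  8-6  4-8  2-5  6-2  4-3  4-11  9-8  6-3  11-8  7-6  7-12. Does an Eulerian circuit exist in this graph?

Degrees: 1:2, 2:3, 3:4, 4:4, 5:1, 6:4, 7:2, 8:6, 9:4, 10:2, 11:2, 12:6
2, 5 have odd degree; an Eulerian circuit needs every degree to be even, so none exists.

No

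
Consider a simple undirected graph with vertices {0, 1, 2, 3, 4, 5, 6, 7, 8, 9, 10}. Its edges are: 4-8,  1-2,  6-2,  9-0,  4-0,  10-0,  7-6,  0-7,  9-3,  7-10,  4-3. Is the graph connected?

No

Component: {5}
Component: {0, 1, 2, 3, 4, 6, 7, 8, 9, 10}
No edge joins these 2 groups, so the graph is disconnected.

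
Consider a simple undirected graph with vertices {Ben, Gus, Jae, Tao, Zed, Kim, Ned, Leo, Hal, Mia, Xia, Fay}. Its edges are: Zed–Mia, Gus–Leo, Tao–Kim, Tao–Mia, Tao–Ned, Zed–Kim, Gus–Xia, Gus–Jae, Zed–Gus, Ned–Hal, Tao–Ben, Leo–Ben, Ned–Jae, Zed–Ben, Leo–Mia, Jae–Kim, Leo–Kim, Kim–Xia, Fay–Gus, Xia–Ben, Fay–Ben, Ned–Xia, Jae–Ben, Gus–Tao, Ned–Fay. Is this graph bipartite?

Yes

Partition the vertices as {Jae, Tao, Zed, Leo, Hal, Xia, Fay} vs {Ben, Gus, Kim, Ned, Mia}. Each listed edge has one endpoint in each part, so the graph is bipartite.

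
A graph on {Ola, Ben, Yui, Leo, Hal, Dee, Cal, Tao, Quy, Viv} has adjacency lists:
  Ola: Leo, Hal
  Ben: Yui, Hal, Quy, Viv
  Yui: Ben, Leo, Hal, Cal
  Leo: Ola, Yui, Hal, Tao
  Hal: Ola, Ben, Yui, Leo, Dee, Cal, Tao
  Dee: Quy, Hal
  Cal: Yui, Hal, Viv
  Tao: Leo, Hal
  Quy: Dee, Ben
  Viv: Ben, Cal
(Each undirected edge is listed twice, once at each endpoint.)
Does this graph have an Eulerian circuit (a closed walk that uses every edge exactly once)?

No

Degrees: Ola:2, Ben:4, Yui:4, Leo:4, Hal:7, Dee:2, Cal:3, Tao:2, Quy:2, Viv:2
Hal, Cal have odd degree; an Eulerian circuit needs every degree to be even, so none exists.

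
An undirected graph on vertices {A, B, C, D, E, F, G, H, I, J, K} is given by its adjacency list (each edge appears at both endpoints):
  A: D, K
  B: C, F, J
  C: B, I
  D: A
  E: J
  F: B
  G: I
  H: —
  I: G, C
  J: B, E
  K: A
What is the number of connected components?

3

Component: {H}
Component: {A, D, K}
Component: {B, C, E, F, G, I, J}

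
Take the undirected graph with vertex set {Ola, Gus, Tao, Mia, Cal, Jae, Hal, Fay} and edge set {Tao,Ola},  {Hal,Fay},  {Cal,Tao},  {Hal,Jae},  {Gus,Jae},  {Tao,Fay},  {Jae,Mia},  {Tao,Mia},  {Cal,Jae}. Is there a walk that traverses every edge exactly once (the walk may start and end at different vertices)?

Degrees: Ola:1, Gus:1, Tao:4, Mia:2, Cal:2, Jae:4, Hal:2, Fay:2
Odd-degree vertices: Ola, Gus (2 total).
The non-isolated vertices are connected and exactly 2 have odd degree, so an Eulerian trail exists (from Ola to Gus).

Yes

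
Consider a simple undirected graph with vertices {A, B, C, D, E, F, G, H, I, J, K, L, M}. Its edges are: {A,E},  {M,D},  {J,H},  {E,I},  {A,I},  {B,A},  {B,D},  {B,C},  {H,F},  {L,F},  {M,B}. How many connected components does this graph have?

4

Component: {G}
Component: {K}
Component: {F, H, J, L}
Component: {A, B, C, D, E, I, M}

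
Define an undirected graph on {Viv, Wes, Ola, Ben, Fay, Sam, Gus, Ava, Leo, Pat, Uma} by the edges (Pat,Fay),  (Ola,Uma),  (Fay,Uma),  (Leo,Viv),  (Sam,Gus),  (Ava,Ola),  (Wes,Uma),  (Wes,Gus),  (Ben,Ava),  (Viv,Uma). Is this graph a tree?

The graph has 11 vertices and 10 edges.
It is connected with exactly 10 edges, hence acyclic — it is a tree.

Yes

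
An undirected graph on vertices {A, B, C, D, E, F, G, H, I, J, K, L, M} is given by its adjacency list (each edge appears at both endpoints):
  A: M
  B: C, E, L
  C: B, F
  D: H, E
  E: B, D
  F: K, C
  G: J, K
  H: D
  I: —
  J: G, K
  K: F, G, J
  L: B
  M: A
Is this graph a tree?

No

The graph has 13 vertices and 11 edges.
It splits into 3 components, so it cannot be a tree.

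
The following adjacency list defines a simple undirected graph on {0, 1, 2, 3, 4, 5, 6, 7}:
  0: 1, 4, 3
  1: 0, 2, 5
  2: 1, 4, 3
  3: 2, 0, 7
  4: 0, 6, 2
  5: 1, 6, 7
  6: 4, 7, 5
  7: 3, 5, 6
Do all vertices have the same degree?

Yes

Degrees: 0:3, 1:3, 2:3, 3:3, 4:3, 5:3, 6:3, 7:3
Every vertex has degree 3, so the graph is 3-regular.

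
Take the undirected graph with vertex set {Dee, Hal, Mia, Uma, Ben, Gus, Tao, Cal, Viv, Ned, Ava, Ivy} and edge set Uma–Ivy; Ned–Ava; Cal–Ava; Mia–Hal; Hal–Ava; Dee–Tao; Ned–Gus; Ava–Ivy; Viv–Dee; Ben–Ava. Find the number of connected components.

2

Component: {Dee, Tao, Viv}
Component: {Hal, Mia, Uma, Ben, Gus, Cal, Ned, Ava, Ivy}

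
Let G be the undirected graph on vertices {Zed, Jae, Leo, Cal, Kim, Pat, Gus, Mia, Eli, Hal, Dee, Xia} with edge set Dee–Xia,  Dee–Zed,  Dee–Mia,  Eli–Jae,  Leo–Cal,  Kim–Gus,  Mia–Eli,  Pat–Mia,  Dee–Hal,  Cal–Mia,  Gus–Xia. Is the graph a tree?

|V| = 12, |E| = 11.
It is connected with exactly 11 edges, hence acyclic — it is a tree.

Yes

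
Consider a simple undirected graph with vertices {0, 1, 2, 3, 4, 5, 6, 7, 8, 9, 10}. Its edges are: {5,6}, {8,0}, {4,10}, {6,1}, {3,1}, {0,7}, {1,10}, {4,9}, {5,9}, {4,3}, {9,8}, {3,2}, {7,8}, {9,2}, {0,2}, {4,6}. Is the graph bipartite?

0-7-8-0 is an odd cycle (length 3), and a bipartite graph can contain only even cycles.

No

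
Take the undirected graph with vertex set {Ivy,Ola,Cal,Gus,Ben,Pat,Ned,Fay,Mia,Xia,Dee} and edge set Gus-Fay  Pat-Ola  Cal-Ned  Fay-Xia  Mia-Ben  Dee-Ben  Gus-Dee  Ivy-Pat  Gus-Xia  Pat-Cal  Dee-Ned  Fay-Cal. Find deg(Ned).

Neighbors of Ned: Cal, Dee.

2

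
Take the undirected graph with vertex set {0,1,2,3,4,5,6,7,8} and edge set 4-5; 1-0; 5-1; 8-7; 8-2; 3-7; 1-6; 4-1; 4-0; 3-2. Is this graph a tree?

No

|V| = 9, |E| = 10.
It is not connected, so it is not a tree.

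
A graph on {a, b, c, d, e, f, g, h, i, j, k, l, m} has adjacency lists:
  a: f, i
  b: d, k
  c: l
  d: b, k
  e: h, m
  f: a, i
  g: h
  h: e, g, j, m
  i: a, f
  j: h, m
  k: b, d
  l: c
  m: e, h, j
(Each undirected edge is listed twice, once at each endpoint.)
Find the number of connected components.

4

Component: {c, l}
Component: {a, f, i}
Component: {b, d, k}
Component: {e, g, h, j, m}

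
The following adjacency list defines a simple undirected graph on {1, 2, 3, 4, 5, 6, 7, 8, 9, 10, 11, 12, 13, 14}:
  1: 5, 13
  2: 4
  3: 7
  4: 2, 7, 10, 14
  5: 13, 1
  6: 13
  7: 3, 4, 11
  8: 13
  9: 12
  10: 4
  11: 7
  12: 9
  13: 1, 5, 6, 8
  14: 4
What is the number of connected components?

Component: {9, 12}
Component: {1, 5, 6, 8, 13}
Component: {2, 3, 4, 7, 10, 11, 14}

3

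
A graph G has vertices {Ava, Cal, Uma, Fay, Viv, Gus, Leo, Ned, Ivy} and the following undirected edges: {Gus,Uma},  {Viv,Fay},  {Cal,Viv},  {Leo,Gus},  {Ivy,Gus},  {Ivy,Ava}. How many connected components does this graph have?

3

Component: {Ned}
Component: {Cal, Fay, Viv}
Component: {Ava, Uma, Gus, Leo, Ivy}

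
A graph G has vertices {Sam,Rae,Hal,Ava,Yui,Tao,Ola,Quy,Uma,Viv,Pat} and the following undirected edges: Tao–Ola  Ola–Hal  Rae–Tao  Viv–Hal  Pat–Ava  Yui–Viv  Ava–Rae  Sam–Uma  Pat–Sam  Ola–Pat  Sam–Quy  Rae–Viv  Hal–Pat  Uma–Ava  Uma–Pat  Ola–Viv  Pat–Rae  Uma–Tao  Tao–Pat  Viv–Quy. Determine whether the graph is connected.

Yes

A breadth-first search from Sam visits Sam, Quy, Pat, Uma, Viv, Rae, Tao, Ola, Ava, Hal, Yui — all 11 vertices — so the graph is connected.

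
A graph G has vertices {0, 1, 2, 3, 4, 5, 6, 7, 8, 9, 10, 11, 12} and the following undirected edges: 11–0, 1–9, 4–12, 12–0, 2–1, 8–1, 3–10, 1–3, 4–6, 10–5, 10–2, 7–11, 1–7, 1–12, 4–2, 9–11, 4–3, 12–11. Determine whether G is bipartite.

No

11-0-12-11 is an odd cycle (length 3), and a bipartite graph can contain only even cycles.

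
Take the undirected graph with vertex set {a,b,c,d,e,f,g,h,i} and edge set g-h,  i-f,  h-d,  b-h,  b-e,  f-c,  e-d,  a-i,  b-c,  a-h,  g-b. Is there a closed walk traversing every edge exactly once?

Degrees: a:2, b:4, c:2, d:2, e:2, f:2, g:2, h:4, i:2
Every vertex has even degree and the edges form a single connected piece, so an Eulerian circuit exists.

Yes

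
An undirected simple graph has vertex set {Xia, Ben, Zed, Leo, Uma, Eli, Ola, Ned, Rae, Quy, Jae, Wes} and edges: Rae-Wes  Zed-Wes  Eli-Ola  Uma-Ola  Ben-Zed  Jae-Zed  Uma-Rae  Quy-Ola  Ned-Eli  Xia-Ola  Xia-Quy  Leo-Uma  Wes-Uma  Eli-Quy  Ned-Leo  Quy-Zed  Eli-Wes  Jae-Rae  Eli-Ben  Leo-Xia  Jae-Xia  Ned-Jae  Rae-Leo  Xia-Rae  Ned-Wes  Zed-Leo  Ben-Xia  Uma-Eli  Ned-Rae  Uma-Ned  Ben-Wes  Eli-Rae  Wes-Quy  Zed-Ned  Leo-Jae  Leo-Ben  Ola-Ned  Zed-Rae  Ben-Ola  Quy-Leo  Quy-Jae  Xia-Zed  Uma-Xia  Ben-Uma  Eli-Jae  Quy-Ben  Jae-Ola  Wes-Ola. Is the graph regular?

Yes

Degrees: Xia:8, Ben:8, Zed:8, Leo:8, Uma:8, Eli:8, Ola:8, Ned:8, Rae:8, Quy:8, Jae:8, Wes:8
Every vertex has degree 8, so the graph is 8-regular.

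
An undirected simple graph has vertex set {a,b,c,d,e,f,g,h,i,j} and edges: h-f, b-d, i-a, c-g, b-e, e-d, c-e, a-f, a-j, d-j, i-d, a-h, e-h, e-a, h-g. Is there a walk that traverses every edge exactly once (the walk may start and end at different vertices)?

Degrees: a:5, b:2, c:2, d:4, e:5, f:2, g:2, h:4, i:2, j:2
Odd-degree vertices: a, e (2 total).
The non-isolated vertices are connected and exactly 2 have odd degree, so an Eulerian trail exists (from a to e).

Yes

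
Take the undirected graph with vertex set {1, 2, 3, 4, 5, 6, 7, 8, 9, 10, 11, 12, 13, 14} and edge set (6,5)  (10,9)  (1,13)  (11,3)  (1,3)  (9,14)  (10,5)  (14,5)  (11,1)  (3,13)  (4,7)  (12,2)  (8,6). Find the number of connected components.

4

Component: {2, 12}
Component: {4, 7}
Component: {1, 3, 11, 13}
Component: {5, 6, 8, 9, 10, 14}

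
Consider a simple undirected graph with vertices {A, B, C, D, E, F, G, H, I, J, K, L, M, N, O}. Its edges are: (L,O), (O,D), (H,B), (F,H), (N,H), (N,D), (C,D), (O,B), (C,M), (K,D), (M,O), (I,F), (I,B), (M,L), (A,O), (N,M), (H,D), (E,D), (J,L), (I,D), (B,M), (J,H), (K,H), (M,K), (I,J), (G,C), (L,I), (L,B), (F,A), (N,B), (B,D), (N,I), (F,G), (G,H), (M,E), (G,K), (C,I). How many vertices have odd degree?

Degrees: A:2, B:7, C:4, D:8, E:2, F:4, G:4, H:7, I:7, J:3, K:4, L:5, M:7, N:5, O:5
Odd-degree vertices: B, H, I, J, L, M, N, O.

8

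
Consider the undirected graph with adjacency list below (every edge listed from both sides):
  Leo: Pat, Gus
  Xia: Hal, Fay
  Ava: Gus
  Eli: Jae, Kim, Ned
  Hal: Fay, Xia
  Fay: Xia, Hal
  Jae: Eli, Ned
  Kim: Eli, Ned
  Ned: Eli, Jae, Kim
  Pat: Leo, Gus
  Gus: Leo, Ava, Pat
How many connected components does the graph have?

Component: {Xia, Hal, Fay}
Component: {Leo, Ava, Pat, Gus}
Component: {Eli, Jae, Kim, Ned}

3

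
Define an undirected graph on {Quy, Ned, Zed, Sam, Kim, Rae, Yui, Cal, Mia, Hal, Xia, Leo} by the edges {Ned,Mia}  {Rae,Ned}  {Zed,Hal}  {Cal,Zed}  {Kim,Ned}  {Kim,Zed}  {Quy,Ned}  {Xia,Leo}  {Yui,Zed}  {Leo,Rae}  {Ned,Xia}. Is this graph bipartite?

Yes

A valid 2-coloring puts {Ned, Zed, Sam, Leo} on one side and {Quy, Kim, Rae, Yui, Cal, Mia, Hal, Xia} on the other; every edge crosses between the two sides.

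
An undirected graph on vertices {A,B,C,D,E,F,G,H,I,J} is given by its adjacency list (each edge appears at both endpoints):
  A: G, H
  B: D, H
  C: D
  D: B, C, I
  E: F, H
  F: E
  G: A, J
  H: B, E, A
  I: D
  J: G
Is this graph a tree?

|V| = 10, |E| = 9.
Connected and |E| = |V| - 1, which characterizes a tree.

Yes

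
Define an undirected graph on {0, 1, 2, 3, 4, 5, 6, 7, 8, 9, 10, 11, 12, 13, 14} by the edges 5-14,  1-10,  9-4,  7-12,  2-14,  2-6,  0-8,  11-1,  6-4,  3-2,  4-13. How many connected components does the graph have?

Component: {0, 8}
Component: {7, 12}
Component: {1, 10, 11}
Component: {2, 3, 4, 5, 6, 9, 13, 14}

4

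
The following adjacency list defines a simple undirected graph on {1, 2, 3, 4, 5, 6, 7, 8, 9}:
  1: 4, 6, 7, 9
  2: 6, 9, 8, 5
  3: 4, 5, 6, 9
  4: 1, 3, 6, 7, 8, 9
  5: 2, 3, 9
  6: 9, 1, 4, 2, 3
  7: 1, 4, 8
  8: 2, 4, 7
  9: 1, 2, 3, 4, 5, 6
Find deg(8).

3

Neighbors of 8: 2, 4, 7.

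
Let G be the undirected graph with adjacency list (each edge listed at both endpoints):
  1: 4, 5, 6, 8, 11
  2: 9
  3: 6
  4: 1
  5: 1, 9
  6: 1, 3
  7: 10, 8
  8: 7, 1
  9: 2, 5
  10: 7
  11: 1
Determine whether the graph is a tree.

Yes

|V| = 11, |E| = 10.
Connected and |E| = |V| - 1, which characterizes a tree.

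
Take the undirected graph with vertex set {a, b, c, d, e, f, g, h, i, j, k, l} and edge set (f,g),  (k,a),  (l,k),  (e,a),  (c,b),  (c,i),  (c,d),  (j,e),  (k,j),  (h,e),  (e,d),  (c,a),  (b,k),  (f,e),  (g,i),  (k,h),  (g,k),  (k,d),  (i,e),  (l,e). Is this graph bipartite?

k-g-i-e-l-k is an odd cycle (length 5), and a bipartite graph can contain only even cycles.

No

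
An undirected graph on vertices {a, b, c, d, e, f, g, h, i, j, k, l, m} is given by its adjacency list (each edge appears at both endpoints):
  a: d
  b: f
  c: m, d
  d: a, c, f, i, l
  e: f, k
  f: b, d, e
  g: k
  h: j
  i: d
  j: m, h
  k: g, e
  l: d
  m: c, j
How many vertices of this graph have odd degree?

Degrees: a:1, b:1, c:2, d:5, e:2, f:3, g:1, h:1, i:1, j:2, k:2, l:1, m:2
Odd-degree vertices: a, b, d, f, g, h, i, l.

8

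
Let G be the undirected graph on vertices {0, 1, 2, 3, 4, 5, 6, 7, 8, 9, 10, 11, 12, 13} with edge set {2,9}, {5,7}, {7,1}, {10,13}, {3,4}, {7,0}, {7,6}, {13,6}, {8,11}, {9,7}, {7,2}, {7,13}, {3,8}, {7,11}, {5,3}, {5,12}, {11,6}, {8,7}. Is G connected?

Starting from 0 and exploring outward reaches every vertex (0, 7, 9, 13, 5, 11, 8, 1, 6, 2, 10, 3, 12, 4); the graph is connected.

Yes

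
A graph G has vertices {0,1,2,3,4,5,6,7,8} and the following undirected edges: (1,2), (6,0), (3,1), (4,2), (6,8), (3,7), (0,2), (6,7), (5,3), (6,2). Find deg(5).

Neighbors of 5: 3.

1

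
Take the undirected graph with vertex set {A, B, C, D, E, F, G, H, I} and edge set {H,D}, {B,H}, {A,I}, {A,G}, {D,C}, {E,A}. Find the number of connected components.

Component: {F}
Component: {A, E, G, I}
Component: {B, C, D, H}

3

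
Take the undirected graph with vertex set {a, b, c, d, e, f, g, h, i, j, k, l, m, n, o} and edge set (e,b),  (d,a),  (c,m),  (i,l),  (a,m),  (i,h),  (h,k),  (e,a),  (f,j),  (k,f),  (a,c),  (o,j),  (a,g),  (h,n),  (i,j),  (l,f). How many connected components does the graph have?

2

Component: {a, b, c, d, e, g, m}
Component: {f, h, i, j, k, l, n, o}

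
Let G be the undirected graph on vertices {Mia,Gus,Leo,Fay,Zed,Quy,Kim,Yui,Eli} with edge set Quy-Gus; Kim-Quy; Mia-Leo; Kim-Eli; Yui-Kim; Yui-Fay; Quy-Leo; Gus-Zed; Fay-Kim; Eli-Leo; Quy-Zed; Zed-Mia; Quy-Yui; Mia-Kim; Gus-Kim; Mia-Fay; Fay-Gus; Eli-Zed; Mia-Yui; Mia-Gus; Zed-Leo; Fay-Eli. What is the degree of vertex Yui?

4

Neighbors of Yui: Mia, Fay, Quy, Kim.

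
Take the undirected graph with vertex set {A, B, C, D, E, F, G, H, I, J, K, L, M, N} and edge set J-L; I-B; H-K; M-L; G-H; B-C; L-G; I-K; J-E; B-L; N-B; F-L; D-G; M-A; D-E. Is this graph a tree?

The graph has 14 vertices and 15 edges.
Connected but with 15 > 13 edges, so it has a cycle and is not a tree.

No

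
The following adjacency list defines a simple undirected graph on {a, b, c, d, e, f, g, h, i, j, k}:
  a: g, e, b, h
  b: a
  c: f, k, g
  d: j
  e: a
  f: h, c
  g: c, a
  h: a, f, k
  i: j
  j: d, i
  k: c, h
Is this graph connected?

No

Component: {d, i, j}
Component: {a, b, c, e, f, g, h, k}
There are 2 separate components, so the graph is not connected.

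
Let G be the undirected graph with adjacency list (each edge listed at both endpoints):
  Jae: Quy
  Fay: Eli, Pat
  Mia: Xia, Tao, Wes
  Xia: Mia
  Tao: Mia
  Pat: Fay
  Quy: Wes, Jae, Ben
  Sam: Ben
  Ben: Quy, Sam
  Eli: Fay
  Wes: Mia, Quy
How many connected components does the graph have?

Component: {Fay, Pat, Eli}
Component: {Jae, Mia, Xia, Tao, Quy, Sam, Ben, Wes}

2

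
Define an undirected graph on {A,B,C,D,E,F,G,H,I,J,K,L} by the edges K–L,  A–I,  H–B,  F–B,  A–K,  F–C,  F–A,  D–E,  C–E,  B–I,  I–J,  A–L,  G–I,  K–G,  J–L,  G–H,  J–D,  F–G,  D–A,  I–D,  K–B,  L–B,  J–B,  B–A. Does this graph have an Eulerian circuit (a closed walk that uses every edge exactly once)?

No

Degrees: A:6, B:7, C:2, D:4, E:2, F:4, G:4, H:2, I:5, J:4, K:4, L:4
Vertices with odd degree: B, I. An Eulerian circuit requires all degrees even.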